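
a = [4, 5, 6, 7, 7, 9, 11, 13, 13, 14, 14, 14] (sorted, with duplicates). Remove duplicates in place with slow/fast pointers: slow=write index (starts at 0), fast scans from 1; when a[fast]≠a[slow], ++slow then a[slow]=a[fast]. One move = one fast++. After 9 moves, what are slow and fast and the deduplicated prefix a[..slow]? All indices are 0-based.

(s=0,f=1) a[fast]=5≠a[slow]=4 write a[1]=5 → slow++,fast++
(s=1,f=2) a[fast]=6≠a[slow]=5 write a[2]=6 → slow++,fast++
(s=2,f=3) a[fast]=7≠a[slow]=6 write a[3]=7 → slow++,fast++
(s=3,f=4) a[fast]=7=a[slow] dup → fast++
(s=3,f=5) a[fast]=9≠a[slow]=7 write a[4]=9 → slow++,fast++
(s=4,f=6) a[fast]=11≠a[slow]=9 write a[5]=11 → slow++,fast++
(s=5,f=7) a[fast]=13≠a[slow]=11 write a[6]=13 → slow++,fast++
(s=6,f=8) a[fast]=13=a[slow] dup → fast++
(s=6,f=9) a[fast]=14≠a[slow]=13 write a[7]=14 → slow++,fast++

slow=7, fast=10, prefix=[4, 5, 6, 7, 9, 11, 13, 14]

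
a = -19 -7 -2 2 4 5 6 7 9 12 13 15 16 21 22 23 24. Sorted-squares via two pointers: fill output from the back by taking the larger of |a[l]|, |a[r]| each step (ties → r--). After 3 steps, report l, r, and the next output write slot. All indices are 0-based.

[0,16] |-19|<=|24| out[16]=576 → r--
[0,15] |-19|<=|23| out[15]=529 → r--
[0,14] |-19|<=|22| out[14]=484 → r--

l=0, r=13, next write slot=13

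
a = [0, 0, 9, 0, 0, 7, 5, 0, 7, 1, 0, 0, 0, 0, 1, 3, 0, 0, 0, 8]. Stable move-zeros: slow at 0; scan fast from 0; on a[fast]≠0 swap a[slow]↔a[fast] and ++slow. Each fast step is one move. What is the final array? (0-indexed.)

[9, 7, 5, 7, 1, 1, 3, 8, 0, 0, 0, 0, 0, 0, 0, 0, 0, 0, 0, 0]

(s=0,f=0) a[fast]=0 → fast++
(s=0,f=1) a[fast]=0 → fast++
(s=0,f=2) a[fast]=9≠0 swap→a[0]=9 → slow++,fast++
(s=1,f=3) a[fast]=0 → fast++
(s=1,f=4) a[fast]=0 → fast++
(s=1,f=5) a[fast]=7≠0 swap→a[1]=7 → slow++,fast++
(s=2,f=6) a[fast]=5≠0 swap→a[2]=5 → slow++,fast++
(s=3,f=7) a[fast]=0 → fast++
(s=3,f=8) a[fast]=7≠0 swap→a[3]=7 → slow++,fast++
(s=4,f=9) a[fast]=1≠0 swap→a[4]=1 → slow++,fast++
(s=5,f=10) a[fast]=0 → fast++
(s=5,f=11) a[fast]=0 → fast++
(s=5,f=12) a[fast]=0 → fast++
(s=5,f=13) a[fast]=0 → fast++
(s=5,f=14) a[fast]=1≠0 swap→a[5]=1 → slow++,fast++
(s=6,f=15) a[fast]=3≠0 swap→a[6]=3 → slow++,fast++
(s=7,f=16) a[fast]=0 → fast++
(s=7,f=17) a[fast]=0 → fast++
(s=7,f=18) a[fast]=0 → fast++
(s=7,f=19) a[fast]=8≠0 swap→a[7]=8 → slow++,fast++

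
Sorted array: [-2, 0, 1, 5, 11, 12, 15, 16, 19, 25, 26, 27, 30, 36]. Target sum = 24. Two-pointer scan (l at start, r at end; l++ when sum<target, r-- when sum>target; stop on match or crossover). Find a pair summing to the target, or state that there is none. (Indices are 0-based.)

[0,13] -2+36=34 >24 → r--
[0,12] -2+30=28 >24 → r--
[0,11] -2+27=25 >24 → r--
[0,10] -2+26=24 → found

(-2, 26)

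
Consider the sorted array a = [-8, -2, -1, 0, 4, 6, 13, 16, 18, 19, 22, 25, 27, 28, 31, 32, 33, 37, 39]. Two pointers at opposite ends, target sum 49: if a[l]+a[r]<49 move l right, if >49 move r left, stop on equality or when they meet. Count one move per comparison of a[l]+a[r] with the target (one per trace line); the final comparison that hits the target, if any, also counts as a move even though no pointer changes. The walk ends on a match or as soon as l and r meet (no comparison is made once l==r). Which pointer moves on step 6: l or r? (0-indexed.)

[0,18] -8+39=31 <49 → l++
[1,18] -2+39=37 <49 → l++
[2,18] -1+39=38 <49 → l++
[3,18] 0+39=39 <49 → l++
[4,18] 4+39=43 <49 → l++
[5,18] 6+39=45 <49 → l++

l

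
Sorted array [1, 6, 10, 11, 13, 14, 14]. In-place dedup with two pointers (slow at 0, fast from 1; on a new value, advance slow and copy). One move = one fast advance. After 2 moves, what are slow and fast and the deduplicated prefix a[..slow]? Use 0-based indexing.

slow=2, fast=3, prefix=[1, 6, 10]

(s=0,f=1) a[fast]=6≠a[slow]=1 write a[1]=6 → slow++,fast++
(s=1,f=2) a[fast]=10≠a[slow]=6 write a[2]=10 → slow++,fast++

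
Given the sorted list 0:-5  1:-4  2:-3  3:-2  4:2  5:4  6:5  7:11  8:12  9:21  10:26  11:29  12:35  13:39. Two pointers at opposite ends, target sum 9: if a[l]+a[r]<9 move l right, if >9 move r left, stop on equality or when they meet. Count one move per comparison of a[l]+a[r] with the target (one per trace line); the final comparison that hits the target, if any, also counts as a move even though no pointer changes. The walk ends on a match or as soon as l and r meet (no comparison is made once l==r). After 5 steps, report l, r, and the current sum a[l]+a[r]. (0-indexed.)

[0,13] -5+39=34 >9 → r--
[0,12] -5+35=30 >9 → r--
[0,11] -5+29=24 >9 → r--
[0,10] -5+26=21 >9 → r--
[0,9] -5+21=16 >9 → r--

l=0, r=8, sum=7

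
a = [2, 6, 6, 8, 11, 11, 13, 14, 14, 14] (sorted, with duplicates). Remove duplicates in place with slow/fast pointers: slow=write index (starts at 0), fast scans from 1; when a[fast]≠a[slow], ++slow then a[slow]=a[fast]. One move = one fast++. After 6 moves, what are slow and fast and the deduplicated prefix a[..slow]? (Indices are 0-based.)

(s=0,f=1) a[fast]=6≠a[slow]=2 write a[1]=6 → slow++,fast++
(s=1,f=2) a[fast]=6=a[slow] dup → fast++
(s=1,f=3) a[fast]=8≠a[slow]=6 write a[2]=8 → slow++,fast++
(s=2,f=4) a[fast]=11≠a[slow]=8 write a[3]=11 → slow++,fast++
(s=3,f=5) a[fast]=11=a[slow] dup → fast++
(s=3,f=6) a[fast]=13≠a[slow]=11 write a[4]=13 → slow++,fast++

slow=4, fast=7, prefix=[2, 6, 8, 11, 13]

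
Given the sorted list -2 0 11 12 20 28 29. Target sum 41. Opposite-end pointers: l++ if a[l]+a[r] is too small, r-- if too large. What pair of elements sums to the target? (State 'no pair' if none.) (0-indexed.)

(12, 29)

l=0 r=6: -2+29=27 <41, l++
l=1 r=6: 0+29=29 <41, l++
l=2 r=6: 11+29=40 <41, l++
l=3 r=6: 12+29=41, found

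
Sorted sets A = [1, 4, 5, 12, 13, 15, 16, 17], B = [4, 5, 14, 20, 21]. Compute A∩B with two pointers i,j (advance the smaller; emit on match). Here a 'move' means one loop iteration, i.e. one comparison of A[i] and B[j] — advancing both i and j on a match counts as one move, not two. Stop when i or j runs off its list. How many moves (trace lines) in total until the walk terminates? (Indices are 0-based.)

i=0 j=0: 1<4, i++
i=1 j=0: 4==4 emit, i++,j++
i=2 j=1: 5==5 emit, i++,j++
i=3 j=2: 12<14, i++
i=4 j=2: 13<14, i++
i=5 j=2: 15>14, j++
i=5 j=3: 15<20, i++
i=6 j=3: 16<20, i++
i=7 j=3: 17<20, i++

9 moves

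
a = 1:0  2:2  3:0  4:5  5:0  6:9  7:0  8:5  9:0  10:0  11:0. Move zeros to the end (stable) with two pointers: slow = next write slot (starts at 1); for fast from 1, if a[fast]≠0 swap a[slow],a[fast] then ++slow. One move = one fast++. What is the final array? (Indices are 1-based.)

[2, 5, 9, 5, 0, 0, 0, 0, 0, 0, 0]

(s=1,f=1) a[fast]=0 → fast++
(s=1,f=2) a[fast]=2≠0 swap→a[1]=2 → slow++,fast++
(s=2,f=3) a[fast]=0 → fast++
(s=2,f=4) a[fast]=5≠0 swap→a[2]=5 → slow++,fast++
(s=3,f=5) a[fast]=0 → fast++
(s=3,f=6) a[fast]=9≠0 swap→a[3]=9 → slow++,fast++
(s=4,f=7) a[fast]=0 → fast++
(s=4,f=8) a[fast]=5≠0 swap→a[4]=5 → slow++,fast++
(s=5,f=9) a[fast]=0 → fast++
(s=5,f=10) a[fast]=0 → fast++
(s=5,f=11) a[fast]=0 → fast++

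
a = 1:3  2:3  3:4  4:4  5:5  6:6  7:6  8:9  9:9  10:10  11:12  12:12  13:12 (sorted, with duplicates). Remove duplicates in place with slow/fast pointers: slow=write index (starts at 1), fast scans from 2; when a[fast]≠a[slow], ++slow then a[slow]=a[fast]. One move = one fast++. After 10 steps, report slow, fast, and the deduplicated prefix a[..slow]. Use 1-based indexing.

(s=1,f=2) a[fast]=3=a[slow] dup → fast++
(s=1,f=3) a[fast]=4≠a[slow]=3 write a[2]=4 → slow++,fast++
(s=2,f=4) a[fast]=4=a[slow] dup → fast++
(s=2,f=5) a[fast]=5≠a[slow]=4 write a[3]=5 → slow++,fast++
(s=3,f=6) a[fast]=6≠a[slow]=5 write a[4]=6 → slow++,fast++
(s=4,f=7) a[fast]=6=a[slow] dup → fast++
(s=4,f=8) a[fast]=9≠a[slow]=6 write a[5]=9 → slow++,fast++
(s=5,f=9) a[fast]=9=a[slow] dup → fast++
(s=5,f=10) a[fast]=10≠a[slow]=9 write a[6]=10 → slow++,fast++
(s=6,f=11) a[fast]=12≠a[slow]=10 write a[7]=12 → slow++,fast++

slow=7, fast=12, prefix=[3, 4, 5, 6, 9, 10, 12]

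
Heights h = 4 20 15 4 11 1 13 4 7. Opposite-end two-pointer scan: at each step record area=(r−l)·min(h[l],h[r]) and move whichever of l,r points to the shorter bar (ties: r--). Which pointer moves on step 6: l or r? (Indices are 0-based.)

r

l=0 r=8: min(4,7)*8=32 best=32 *, l++
l=1 r=8: min(20,7)*7=49 best=49 *, r--
l=1 r=7: min(20,4)*6=24 best=49, r--
l=1 r=6: min(20,13)*5=65 best=65 *, r--
l=1 r=5: min(20,1)*4=4 best=65, r--
l=1 r=4: min(20,11)*3=33 best=65, r--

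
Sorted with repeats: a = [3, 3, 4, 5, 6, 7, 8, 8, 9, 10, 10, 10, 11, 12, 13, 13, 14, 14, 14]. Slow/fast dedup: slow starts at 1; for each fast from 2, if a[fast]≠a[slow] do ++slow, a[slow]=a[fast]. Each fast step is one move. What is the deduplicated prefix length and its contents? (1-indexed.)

(s=1,f=2) a[fast]=3=a[slow] dup → fast++
(s=1,f=3) a[fast]=4≠a[slow]=3 write a[2]=4 → slow++,fast++
(s=2,f=4) a[fast]=5≠a[slow]=4 write a[3]=5 → slow++,fast++
(s=3,f=5) a[fast]=6≠a[slow]=5 write a[4]=6 → slow++,fast++
(s=4,f=6) a[fast]=7≠a[slow]=6 write a[5]=7 → slow++,fast++
(s=5,f=7) a[fast]=8≠a[slow]=7 write a[6]=8 → slow++,fast++
(s=6,f=8) a[fast]=8=a[slow] dup → fast++
(s=6,f=9) a[fast]=9≠a[slow]=8 write a[7]=9 → slow++,fast++
(s=7,f=10) a[fast]=10≠a[slow]=9 write a[8]=10 → slow++,fast++
(s=8,f=11) a[fast]=10=a[slow] dup → fast++
(s=8,f=12) a[fast]=10=a[slow] dup → fast++
(s=8,f=13) a[fast]=11≠a[slow]=10 write a[9]=11 → slow++,fast++
(s=9,f=14) a[fast]=12≠a[slow]=11 write a[10]=12 → slow++,fast++
(s=10,f=15) a[fast]=13≠a[slow]=12 write a[11]=13 → slow++,fast++
(s=11,f=16) a[fast]=13=a[slow] dup → fast++
(s=11,f=17) a[fast]=14≠a[slow]=13 write a[12]=14 → slow++,fast++
(s=12,f=18) a[fast]=14=a[slow] dup → fast++
(s=12,f=19) a[fast]=14=a[slow] dup → fast++

length 12; prefix = [3, 4, 5, 6, 7, 8, 9, 10, 11, 12, 13, 14]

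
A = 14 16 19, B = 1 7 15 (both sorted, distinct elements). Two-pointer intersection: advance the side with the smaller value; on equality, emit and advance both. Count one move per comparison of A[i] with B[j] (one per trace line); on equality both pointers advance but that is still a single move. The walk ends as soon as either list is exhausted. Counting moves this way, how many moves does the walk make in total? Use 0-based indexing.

4 moves

[i=0,j=0] 14>1 → j++
[i=0,j=1] 14>7 → j++
[i=0,j=2] 14<15 → i++
[i=1,j=2] 16>15 → j++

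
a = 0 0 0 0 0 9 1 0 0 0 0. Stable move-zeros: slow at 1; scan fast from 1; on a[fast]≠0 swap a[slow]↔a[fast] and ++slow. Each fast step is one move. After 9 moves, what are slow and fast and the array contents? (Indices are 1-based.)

slow=3, fast=10, a=[9, 1, 0, 0, 0, 0, 0, 0, 0, 0, 0]

slow=1 fast=1: a[fast]=0, fast++
slow=1 fast=2: a[fast]=0, fast++
slow=1 fast=3: a[fast]=0, fast++
slow=1 fast=4: a[fast]=0, fast++
slow=1 fast=5: a[fast]=0, fast++
slow=1 fast=6: a[fast]=9≠0 swap→a[1]=9, slow++,fast++
slow=2 fast=7: a[fast]=1≠0 swap→a[2]=1, slow++,fast++
slow=3 fast=8: a[fast]=0, fast++
slow=3 fast=9: a[fast]=0, fast++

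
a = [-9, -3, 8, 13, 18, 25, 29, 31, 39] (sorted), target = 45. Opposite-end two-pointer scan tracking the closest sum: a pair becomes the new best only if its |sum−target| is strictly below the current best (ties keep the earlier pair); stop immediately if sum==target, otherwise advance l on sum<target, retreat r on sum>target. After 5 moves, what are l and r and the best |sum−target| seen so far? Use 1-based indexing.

l=5, r=8, best |Δ|=1

l=1 r=9: -9+39=30 d=15 *, l++
l=2 r=9: -3+39=36 d=9 *, l++
l=3 r=9: 8+39=47 d=2 *, r--
l=3 r=8: 8+31=39 d=6, l++
l=4 r=8: 13+31=44 d=1 *, l++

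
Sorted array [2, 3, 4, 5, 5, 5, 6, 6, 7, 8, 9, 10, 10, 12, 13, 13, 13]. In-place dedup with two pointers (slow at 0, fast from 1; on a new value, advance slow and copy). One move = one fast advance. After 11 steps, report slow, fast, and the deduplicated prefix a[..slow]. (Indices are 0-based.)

slow=8, fast=12, prefix=[2, 3, 4, 5, 6, 7, 8, 9, 10]

(s=0,f=1) a[fast]=3≠a[slow]=2 write a[1]=3 → slow++,fast++
(s=1,f=2) a[fast]=4≠a[slow]=3 write a[2]=4 → slow++,fast++
(s=2,f=3) a[fast]=5≠a[slow]=4 write a[3]=5 → slow++,fast++
(s=3,f=4) a[fast]=5=a[slow] dup → fast++
(s=3,f=5) a[fast]=5=a[slow] dup → fast++
(s=3,f=6) a[fast]=6≠a[slow]=5 write a[4]=6 → slow++,fast++
(s=4,f=7) a[fast]=6=a[slow] dup → fast++
(s=4,f=8) a[fast]=7≠a[slow]=6 write a[5]=7 → slow++,fast++
(s=5,f=9) a[fast]=8≠a[slow]=7 write a[6]=8 → slow++,fast++
(s=6,f=10) a[fast]=9≠a[slow]=8 write a[7]=9 → slow++,fast++
(s=7,f=11) a[fast]=10≠a[slow]=9 write a[8]=10 → slow++,fast++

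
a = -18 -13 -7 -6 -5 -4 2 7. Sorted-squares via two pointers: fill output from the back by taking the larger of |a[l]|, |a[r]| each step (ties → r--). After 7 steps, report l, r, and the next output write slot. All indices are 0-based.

l=6, r=6, next write slot=0

[0,7] |-18|>|7| out[7]=324 → l++
[1,7] |-13|>|7| out[6]=169 → l++
[2,7] |-7|<=|7| out[5]=49 → r--
[2,6] |-7|>|2| out[4]=49 → l++
[3,6] |-6|>|2| out[3]=36 → l++
[4,6] |-5|>|2| out[2]=25 → l++
[5,6] |-4|>|2| out[1]=16 → l++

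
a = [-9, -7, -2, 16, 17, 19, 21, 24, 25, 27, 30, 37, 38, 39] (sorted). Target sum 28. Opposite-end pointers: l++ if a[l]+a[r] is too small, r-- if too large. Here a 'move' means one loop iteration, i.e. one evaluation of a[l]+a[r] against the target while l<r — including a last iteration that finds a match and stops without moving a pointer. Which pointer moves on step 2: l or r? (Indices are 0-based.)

r

[0,13] -9+39=30 >28 → r--
[0,12] -9+38=29 >28 → r--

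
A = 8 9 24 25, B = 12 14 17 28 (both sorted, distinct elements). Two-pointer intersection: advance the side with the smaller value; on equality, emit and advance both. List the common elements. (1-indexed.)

[i=1,j=1] 8<12 → i++
[i=2,j=1] 9<12 → i++
[i=3,j=1] 24>12 → j++
[i=3,j=2] 24>14 → j++
[i=3,j=3] 24>17 → j++
[i=3,j=4] 24<28 → i++
[i=4,j=4] 25<28 → i++

intersection = []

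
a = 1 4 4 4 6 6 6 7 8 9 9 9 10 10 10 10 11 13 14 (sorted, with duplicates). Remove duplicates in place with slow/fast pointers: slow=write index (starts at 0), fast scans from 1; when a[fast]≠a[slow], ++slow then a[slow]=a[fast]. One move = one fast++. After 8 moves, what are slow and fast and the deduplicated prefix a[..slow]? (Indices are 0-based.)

slow=4, fast=9, prefix=[1, 4, 6, 7, 8]

(s=0,f=1) a[fast]=4≠a[slow]=1 write a[1]=4 → slow++,fast++
(s=1,f=2) a[fast]=4=a[slow] dup → fast++
(s=1,f=3) a[fast]=4=a[slow] dup → fast++
(s=1,f=4) a[fast]=6≠a[slow]=4 write a[2]=6 → slow++,fast++
(s=2,f=5) a[fast]=6=a[slow] dup → fast++
(s=2,f=6) a[fast]=6=a[slow] dup → fast++
(s=2,f=7) a[fast]=7≠a[slow]=6 write a[3]=7 → slow++,fast++
(s=3,f=8) a[fast]=8≠a[slow]=7 write a[4]=8 → slow++,fast++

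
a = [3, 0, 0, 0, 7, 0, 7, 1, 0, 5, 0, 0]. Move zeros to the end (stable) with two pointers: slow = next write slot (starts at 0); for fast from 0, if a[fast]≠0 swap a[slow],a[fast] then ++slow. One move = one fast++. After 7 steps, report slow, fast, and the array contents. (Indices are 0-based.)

(s=0,f=0) a[fast]=3≠0 swap→a[0]=3 → slow++,fast++
(s=1,f=1) a[fast]=0 → fast++
(s=1,f=2) a[fast]=0 → fast++
(s=1,f=3) a[fast]=0 → fast++
(s=1,f=4) a[fast]=7≠0 swap→a[1]=7 → slow++,fast++
(s=2,f=5) a[fast]=0 → fast++
(s=2,f=6) a[fast]=7≠0 swap→a[2]=7 → slow++,fast++

slow=3, fast=7, a=[3, 7, 7, 0, 0, 0, 0, 1, 0, 5, 0, 0]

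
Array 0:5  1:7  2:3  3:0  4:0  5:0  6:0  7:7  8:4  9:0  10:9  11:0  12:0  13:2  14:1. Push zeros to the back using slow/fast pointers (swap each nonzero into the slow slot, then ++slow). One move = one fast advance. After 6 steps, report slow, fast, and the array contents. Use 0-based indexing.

slow=0 fast=0: a[fast]=5≠0 swap→a[0]=5, slow++,fast++
slow=1 fast=1: a[fast]=7≠0 swap→a[1]=7, slow++,fast++
slow=2 fast=2: a[fast]=3≠0 swap→a[2]=3, slow++,fast++
slow=3 fast=3: a[fast]=0, fast++
slow=3 fast=4: a[fast]=0, fast++
slow=3 fast=5: a[fast]=0, fast++

slow=3, fast=6, a=[5, 7, 3, 0, 0, 0, 0, 7, 4, 0, 9, 0, 0, 2, 1]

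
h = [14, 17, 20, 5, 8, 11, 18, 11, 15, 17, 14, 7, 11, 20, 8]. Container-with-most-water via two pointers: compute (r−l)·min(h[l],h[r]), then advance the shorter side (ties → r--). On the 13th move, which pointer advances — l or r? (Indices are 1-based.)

r

l=1 r=15: min(14,8)*14=112 best=112 *, r--
l=1 r=14: min(14,20)*13=182 best=182 *, l++
l=2 r=14: min(17,20)*12=204 best=204 *, l++
l=3 r=14: min(20,20)*11=220 best=220 *, r--
l=3 r=13: min(20,11)*10=110 best=220, r--
l=3 r=12: min(20,7)*9=63 best=220, r--
l=3 r=11: min(20,14)*8=112 best=220, r--
l=3 r=10: min(20,17)*7=119 best=220, r--
l=3 r=9: min(20,15)*6=90 best=220, r--
l=3 r=8: min(20,11)*5=55 best=220, r--
l=3 r=7: min(20,18)*4=72 best=220, r--
l=3 r=6: min(20,11)*3=33 best=220, r--
l=3 r=5: min(20,8)*2=16 best=220, r--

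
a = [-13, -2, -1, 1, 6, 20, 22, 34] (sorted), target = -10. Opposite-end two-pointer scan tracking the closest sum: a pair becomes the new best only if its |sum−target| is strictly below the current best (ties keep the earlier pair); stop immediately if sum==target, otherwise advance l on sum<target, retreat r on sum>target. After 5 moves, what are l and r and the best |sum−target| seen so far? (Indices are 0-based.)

l=0 r=7: -13+34=21 d=31 *, r--
l=0 r=6: -13+22=9 d=19 *, r--
l=0 r=5: -13+20=7 d=17 *, r--
l=0 r=4: -13+6=-7 d=3 *, r--
l=0 r=3: -13+1=-12 d=2 *, l++

l=1, r=3, best |Δ|=2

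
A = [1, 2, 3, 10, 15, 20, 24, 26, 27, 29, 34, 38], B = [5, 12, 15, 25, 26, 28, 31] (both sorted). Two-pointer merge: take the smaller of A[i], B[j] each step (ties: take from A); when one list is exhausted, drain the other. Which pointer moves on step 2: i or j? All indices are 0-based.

i=0 j=0: A[i]=1<=B[j]=5 take 1, i++
i=1 j=0: A[i]=2<=B[j]=5 take 2, i++

i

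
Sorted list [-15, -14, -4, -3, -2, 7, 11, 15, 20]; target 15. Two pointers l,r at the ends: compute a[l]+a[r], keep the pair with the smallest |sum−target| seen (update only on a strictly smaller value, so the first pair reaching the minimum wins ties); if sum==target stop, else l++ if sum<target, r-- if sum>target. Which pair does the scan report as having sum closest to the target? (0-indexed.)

[0,8] -15+20=5 d=10 * → l++
[1,8] -14+20=6 d=9 * → l++
[2,8] -4+20=16 d=1 * → r--
[2,7] -4+15=11 d=4 → l++
[3,7] -3+15=12 d=3 → l++
[4,7] -2+15=13 d=2 → l++
[5,7] 7+15=22 d=7 → r--
[5,6] 7+11=18 d=3 → r--

pair (-4, 20) with sum 16 (|Δ|=1)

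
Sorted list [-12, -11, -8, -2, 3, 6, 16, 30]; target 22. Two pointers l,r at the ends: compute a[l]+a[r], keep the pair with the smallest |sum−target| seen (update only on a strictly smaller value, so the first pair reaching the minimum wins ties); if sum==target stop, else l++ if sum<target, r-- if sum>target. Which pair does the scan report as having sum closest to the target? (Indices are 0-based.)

[0,7] -12+30=18 d=4 * → l++
[1,7] -11+30=19 d=3 * → l++
[2,7] -8+30=22 d=0 * → stop

pair (-8, 30) with sum 22 (|Δ|=0)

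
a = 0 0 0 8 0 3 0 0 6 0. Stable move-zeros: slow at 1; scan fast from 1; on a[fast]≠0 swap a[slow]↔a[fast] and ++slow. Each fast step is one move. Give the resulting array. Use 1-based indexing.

[8, 3, 6, 0, 0, 0, 0, 0, 0, 0]

slow=1 fast=1: a[fast]=0, fast++
slow=1 fast=2: a[fast]=0, fast++
slow=1 fast=3: a[fast]=0, fast++
slow=1 fast=4: a[fast]=8≠0 swap→a[1]=8, slow++,fast++
slow=2 fast=5: a[fast]=0, fast++
slow=2 fast=6: a[fast]=3≠0 swap→a[2]=3, slow++,fast++
slow=3 fast=7: a[fast]=0, fast++
slow=3 fast=8: a[fast]=0, fast++
slow=3 fast=9: a[fast]=6≠0 swap→a[3]=6, slow++,fast++
slow=4 fast=10: a[fast]=0, fast++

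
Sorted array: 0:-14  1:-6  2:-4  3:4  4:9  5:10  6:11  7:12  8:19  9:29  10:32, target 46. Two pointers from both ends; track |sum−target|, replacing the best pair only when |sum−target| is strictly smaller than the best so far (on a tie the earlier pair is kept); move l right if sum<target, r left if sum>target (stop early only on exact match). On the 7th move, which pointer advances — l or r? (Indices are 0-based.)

l

[0,10] -14+32=18 d=28 * → l++
[1,10] -6+32=26 d=20 * → l++
[2,10] -4+32=28 d=18 * → l++
[3,10] 4+32=36 d=10 * → l++
[4,10] 9+32=41 d=5 * → l++
[5,10] 10+32=42 d=4 * → l++
[6,10] 11+32=43 d=3 * → l++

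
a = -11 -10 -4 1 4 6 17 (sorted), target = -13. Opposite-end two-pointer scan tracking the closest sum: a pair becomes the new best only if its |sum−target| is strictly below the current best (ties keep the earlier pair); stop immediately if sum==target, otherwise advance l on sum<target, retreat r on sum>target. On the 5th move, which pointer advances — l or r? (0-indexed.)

l=0 r=6: -11+17=6 d=19 *, r--
l=0 r=5: -11+6=-5 d=8 *, r--
l=0 r=4: -11+4=-7 d=6 *, r--
l=0 r=3: -11+1=-10 d=3 *, r--
l=0 r=2: -11+-4=-15 d=2 *, l++

l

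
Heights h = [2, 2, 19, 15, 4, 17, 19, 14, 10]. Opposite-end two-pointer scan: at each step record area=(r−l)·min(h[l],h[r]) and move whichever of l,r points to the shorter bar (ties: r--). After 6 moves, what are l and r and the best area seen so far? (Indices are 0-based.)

l=2, r=4, best area=76

[0,8] min(2,10)*8=16 best=16 * → l++
[1,8] min(2,10)*7=14 best=16 → l++
[2,8] min(19,10)*6=60 best=60 * → r--
[2,7] min(19,14)*5=70 best=70 * → r--
[2,6] min(19,19)*4=76 best=76 * → r--
[2,5] min(19,17)*3=51 best=76 → r--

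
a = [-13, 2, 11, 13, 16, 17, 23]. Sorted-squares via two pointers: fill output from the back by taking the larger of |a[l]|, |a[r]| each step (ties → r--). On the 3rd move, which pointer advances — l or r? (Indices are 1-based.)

[1,7] |-13|<=|23| out[7]=529 → r--
[1,6] |-13|<=|17| out[6]=289 → r--
[1,5] |-13|<=|16| out[5]=256 → r--

r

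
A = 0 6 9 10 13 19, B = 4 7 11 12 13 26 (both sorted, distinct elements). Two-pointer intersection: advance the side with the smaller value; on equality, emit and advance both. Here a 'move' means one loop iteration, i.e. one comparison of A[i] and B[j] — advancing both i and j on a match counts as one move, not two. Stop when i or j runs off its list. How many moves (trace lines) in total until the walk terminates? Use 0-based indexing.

i=0 j=0: 0<4, i++
i=1 j=0: 6>4, j++
i=1 j=1: 6<7, i++
i=2 j=1: 9>7, j++
i=2 j=2: 9<11, i++
i=3 j=2: 10<11, i++
i=4 j=2: 13>11, j++
i=4 j=3: 13>12, j++
i=4 j=4: 13==13 emit, i++,j++
i=5 j=5: 19<26, i++

10 moves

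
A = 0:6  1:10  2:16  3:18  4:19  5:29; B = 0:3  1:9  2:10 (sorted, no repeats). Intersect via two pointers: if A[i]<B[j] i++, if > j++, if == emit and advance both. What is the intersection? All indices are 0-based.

i=0 j=0: 6>3, j++
i=0 j=1: 6<9, i++
i=1 j=1: 10>9, j++
i=1 j=2: 10==10 emit, i++,j++

intersection = [10]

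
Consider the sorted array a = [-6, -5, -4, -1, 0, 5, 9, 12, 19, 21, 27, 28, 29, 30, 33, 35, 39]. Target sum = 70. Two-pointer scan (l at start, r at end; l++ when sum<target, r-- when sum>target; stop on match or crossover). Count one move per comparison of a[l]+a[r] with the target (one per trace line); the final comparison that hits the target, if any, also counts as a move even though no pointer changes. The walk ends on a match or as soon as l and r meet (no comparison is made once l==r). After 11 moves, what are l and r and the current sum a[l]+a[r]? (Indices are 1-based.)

l=12, r=17, sum=67

[1,17] -6+39=33 <70 → l++
[2,17] -5+39=34 <70 → l++
[3,17] -4+39=35 <70 → l++
[4,17] -1+39=38 <70 → l++
[5,17] 0+39=39 <70 → l++
[6,17] 5+39=44 <70 → l++
[7,17] 9+39=48 <70 → l++
[8,17] 12+39=51 <70 → l++
[9,17] 19+39=58 <70 → l++
[10,17] 21+39=60 <70 → l++
[11,17] 27+39=66 <70 → l++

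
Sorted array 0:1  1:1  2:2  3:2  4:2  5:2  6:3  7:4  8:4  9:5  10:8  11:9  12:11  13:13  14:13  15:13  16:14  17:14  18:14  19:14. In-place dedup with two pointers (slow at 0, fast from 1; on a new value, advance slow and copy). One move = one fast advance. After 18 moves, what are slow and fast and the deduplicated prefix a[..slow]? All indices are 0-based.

slow=9, fast=19, prefix=[1, 2, 3, 4, 5, 8, 9, 11, 13, 14]

slow=0 fast=1: a[fast]=1=a[slow] dup, fast++
slow=0 fast=2: a[fast]=2≠a[slow]=1 write a[1]=2, slow++,fast++
slow=1 fast=3: a[fast]=2=a[slow] dup, fast++
slow=1 fast=4: a[fast]=2=a[slow] dup, fast++
slow=1 fast=5: a[fast]=2=a[slow] dup, fast++
slow=1 fast=6: a[fast]=3≠a[slow]=2 write a[2]=3, slow++,fast++
slow=2 fast=7: a[fast]=4≠a[slow]=3 write a[3]=4, slow++,fast++
slow=3 fast=8: a[fast]=4=a[slow] dup, fast++
slow=3 fast=9: a[fast]=5≠a[slow]=4 write a[4]=5, slow++,fast++
slow=4 fast=10: a[fast]=8≠a[slow]=5 write a[5]=8, slow++,fast++
slow=5 fast=11: a[fast]=9≠a[slow]=8 write a[6]=9, slow++,fast++
slow=6 fast=12: a[fast]=11≠a[slow]=9 write a[7]=11, slow++,fast++
slow=7 fast=13: a[fast]=13≠a[slow]=11 write a[8]=13, slow++,fast++
slow=8 fast=14: a[fast]=13=a[slow] dup, fast++
slow=8 fast=15: a[fast]=13=a[slow] dup, fast++
slow=8 fast=16: a[fast]=14≠a[slow]=13 write a[9]=14, slow++,fast++
slow=9 fast=17: a[fast]=14=a[slow] dup, fast++
slow=9 fast=18: a[fast]=14=a[slow] dup, fast++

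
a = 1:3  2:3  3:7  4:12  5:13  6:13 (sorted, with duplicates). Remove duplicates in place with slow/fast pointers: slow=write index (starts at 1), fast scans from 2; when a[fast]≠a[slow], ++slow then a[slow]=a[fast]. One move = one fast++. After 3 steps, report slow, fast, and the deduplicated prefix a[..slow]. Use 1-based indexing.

slow=3, fast=5, prefix=[3, 7, 12]

slow=1 fast=2: a[fast]=3=a[slow] dup, fast++
slow=1 fast=3: a[fast]=7≠a[slow]=3 write a[2]=7, slow++,fast++
slow=2 fast=4: a[fast]=12≠a[slow]=7 write a[3]=12, slow++,fast++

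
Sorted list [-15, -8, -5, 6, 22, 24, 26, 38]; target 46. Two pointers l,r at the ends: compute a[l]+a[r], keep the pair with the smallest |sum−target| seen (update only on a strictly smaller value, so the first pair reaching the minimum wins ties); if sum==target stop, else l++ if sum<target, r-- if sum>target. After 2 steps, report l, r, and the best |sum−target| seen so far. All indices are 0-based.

[0,7] -15+38=23 d=23 * → l++
[1,7] -8+38=30 d=16 * → l++

l=2, r=7, best |Δ|=16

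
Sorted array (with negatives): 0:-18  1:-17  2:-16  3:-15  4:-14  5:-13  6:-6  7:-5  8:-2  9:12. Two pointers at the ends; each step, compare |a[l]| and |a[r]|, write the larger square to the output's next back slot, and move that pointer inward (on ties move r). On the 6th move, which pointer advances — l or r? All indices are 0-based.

l

l=0 r=9: |-18|>|12| out[9]=324, l++
l=1 r=9: |-17|>|12| out[8]=289, l++
l=2 r=9: |-16|>|12| out[7]=256, l++
l=3 r=9: |-15|>|12| out[6]=225, l++
l=4 r=9: |-14|>|12| out[5]=196, l++
l=5 r=9: |-13|>|12| out[4]=169, l++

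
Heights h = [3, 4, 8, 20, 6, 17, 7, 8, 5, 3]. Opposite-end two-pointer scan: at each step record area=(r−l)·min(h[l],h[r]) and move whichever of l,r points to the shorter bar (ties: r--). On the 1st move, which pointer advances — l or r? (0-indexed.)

r

[0,9] min(3,3)*9=27 best=27 * → r--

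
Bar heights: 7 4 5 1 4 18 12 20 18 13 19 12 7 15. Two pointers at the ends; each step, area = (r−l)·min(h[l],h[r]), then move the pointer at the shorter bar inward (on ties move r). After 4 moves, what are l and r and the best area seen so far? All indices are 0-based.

l=0 r=13: min(7,15)*13=91 best=91 *, l++
l=1 r=13: min(4,15)*12=48 best=91, l++
l=2 r=13: min(5,15)*11=55 best=91, l++
l=3 r=13: min(1,15)*10=10 best=91, l++

l=4, r=13, best area=91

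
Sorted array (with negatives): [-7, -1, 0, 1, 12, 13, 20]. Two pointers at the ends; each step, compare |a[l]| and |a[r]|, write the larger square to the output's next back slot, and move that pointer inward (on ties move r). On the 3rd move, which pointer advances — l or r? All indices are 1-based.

[1,7] |-7|<=|20| out[7]=400 → r--
[1,6] |-7|<=|13| out[6]=169 → r--
[1,5] |-7|<=|12| out[5]=144 → r--

r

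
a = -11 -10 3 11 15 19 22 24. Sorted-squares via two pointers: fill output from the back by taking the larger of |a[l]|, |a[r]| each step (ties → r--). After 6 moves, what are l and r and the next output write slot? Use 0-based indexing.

[0,7] |-11|<=|24| out[7]=576 → r--
[0,6] |-11|<=|22| out[6]=484 → r--
[0,5] |-11|<=|19| out[5]=361 → r--
[0,4] |-11|<=|15| out[4]=225 → r--
[0,3] |-11|<=|11| out[3]=121 → r--
[0,2] |-11|>|3| out[2]=121 → l++

l=1, r=2, next write slot=1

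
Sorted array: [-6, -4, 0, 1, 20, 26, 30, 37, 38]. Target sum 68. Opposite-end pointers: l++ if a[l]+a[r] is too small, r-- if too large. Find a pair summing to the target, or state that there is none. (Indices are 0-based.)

l=0 r=8: -6+38=32 <68, l++
l=1 r=8: -4+38=34 <68, l++
l=2 r=8: 0+38=38 <68, l++
l=3 r=8: 1+38=39 <68, l++
l=4 r=8: 20+38=58 <68, l++
l=5 r=8: 26+38=64 <68, l++
l=6 r=8: 30+38=68, found

(30, 38)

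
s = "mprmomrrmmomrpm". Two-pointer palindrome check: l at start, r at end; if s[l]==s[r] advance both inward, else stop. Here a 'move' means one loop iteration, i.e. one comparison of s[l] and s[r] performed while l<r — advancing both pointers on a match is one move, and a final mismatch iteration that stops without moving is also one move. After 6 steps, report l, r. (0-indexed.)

l=6, r=8

[0,14] 'm'=='m' → l++,r--
[1,13] 'p'=='p' → l++,r--
[2,12] 'r'=='r' → l++,r--
[3,11] 'm'=='m' → l++,r--
[4,10] 'o'=='o' → l++,r--
[5,9] 'm'=='m' → l++,r--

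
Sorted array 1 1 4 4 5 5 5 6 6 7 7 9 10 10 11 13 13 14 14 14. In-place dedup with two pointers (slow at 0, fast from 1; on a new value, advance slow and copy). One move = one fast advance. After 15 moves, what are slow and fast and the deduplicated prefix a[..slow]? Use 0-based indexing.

slow=8, fast=16, prefix=[1, 4, 5, 6, 7, 9, 10, 11, 13]

slow=0 fast=1: a[fast]=1=a[slow] dup, fast++
slow=0 fast=2: a[fast]=4≠a[slow]=1 write a[1]=4, slow++,fast++
slow=1 fast=3: a[fast]=4=a[slow] dup, fast++
slow=1 fast=4: a[fast]=5≠a[slow]=4 write a[2]=5, slow++,fast++
slow=2 fast=5: a[fast]=5=a[slow] dup, fast++
slow=2 fast=6: a[fast]=5=a[slow] dup, fast++
slow=2 fast=7: a[fast]=6≠a[slow]=5 write a[3]=6, slow++,fast++
slow=3 fast=8: a[fast]=6=a[slow] dup, fast++
slow=3 fast=9: a[fast]=7≠a[slow]=6 write a[4]=7, slow++,fast++
slow=4 fast=10: a[fast]=7=a[slow] dup, fast++
slow=4 fast=11: a[fast]=9≠a[slow]=7 write a[5]=9, slow++,fast++
slow=5 fast=12: a[fast]=10≠a[slow]=9 write a[6]=10, slow++,fast++
slow=6 fast=13: a[fast]=10=a[slow] dup, fast++
slow=6 fast=14: a[fast]=11≠a[slow]=10 write a[7]=11, slow++,fast++
slow=7 fast=15: a[fast]=13≠a[slow]=11 write a[8]=13, slow++,fast++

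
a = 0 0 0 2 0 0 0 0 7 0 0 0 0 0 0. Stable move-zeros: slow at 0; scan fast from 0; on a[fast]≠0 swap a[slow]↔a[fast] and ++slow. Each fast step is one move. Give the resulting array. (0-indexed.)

[2, 7, 0, 0, 0, 0, 0, 0, 0, 0, 0, 0, 0, 0, 0]

(s=0,f=0) a[fast]=0 → fast++
(s=0,f=1) a[fast]=0 → fast++
(s=0,f=2) a[fast]=0 → fast++
(s=0,f=3) a[fast]=2≠0 swap→a[0]=2 → slow++,fast++
(s=1,f=4) a[fast]=0 → fast++
(s=1,f=5) a[fast]=0 → fast++
(s=1,f=6) a[fast]=0 → fast++
(s=1,f=7) a[fast]=0 → fast++
(s=1,f=8) a[fast]=7≠0 swap→a[1]=7 → slow++,fast++
(s=2,f=9) a[fast]=0 → fast++
(s=2,f=10) a[fast]=0 → fast++
(s=2,f=11) a[fast]=0 → fast++
(s=2,f=12) a[fast]=0 → fast++
(s=2,f=13) a[fast]=0 → fast++
(s=2,f=14) a[fast]=0 → fast++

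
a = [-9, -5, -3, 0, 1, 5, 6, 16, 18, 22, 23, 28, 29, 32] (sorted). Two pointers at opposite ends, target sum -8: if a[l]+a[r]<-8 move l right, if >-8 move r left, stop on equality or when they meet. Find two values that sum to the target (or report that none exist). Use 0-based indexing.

[0,13] -9+32=23 >-8 → r--
[0,12] -9+29=20 >-8 → r--
[0,11] -9+28=19 >-8 → r--
[0,10] -9+23=14 >-8 → r--
[0,9] -9+22=13 >-8 → r--
[0,8] -9+18=9 >-8 → r--
[0,7] -9+16=7 >-8 → r--
[0,6] -9+6=-3 >-8 → r--
[0,5] -9+5=-4 >-8 → r--
[0,4] -9+1=-8 → found

(-9, 1)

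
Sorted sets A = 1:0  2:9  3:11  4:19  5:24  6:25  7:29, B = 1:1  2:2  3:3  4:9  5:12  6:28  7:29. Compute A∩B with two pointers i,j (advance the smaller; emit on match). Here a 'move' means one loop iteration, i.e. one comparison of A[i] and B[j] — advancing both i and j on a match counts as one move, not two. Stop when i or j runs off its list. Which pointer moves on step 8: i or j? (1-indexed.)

i

i=1 j=1: 0<1, i++
i=2 j=1: 9>1, j++
i=2 j=2: 9>2, j++
i=2 j=3: 9>3, j++
i=2 j=4: 9==9 emit, i++,j++
i=3 j=5: 11<12, i++
i=4 j=5: 19>12, j++
i=4 j=6: 19<28, i++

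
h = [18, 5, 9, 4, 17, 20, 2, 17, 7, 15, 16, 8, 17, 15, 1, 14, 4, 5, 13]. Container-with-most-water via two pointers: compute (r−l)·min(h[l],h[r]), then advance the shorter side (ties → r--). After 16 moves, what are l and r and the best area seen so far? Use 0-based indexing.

l=3, r=5, best area=234

l=0 r=18: min(18,13)*18=234 best=234 *, r--
l=0 r=17: min(18,5)*17=85 best=234, r--
l=0 r=16: min(18,4)*16=64 best=234, r--
l=0 r=15: min(18,14)*15=210 best=234, r--
l=0 r=14: min(18,1)*14=14 best=234, r--
l=0 r=13: min(18,15)*13=195 best=234, r--
l=0 r=12: min(18,17)*12=204 best=234, r--
l=0 r=11: min(18,8)*11=88 best=234, r--
l=0 r=10: min(18,16)*10=160 best=234, r--
l=0 r=9: min(18,15)*9=135 best=234, r--
l=0 r=8: min(18,7)*8=56 best=234, r--
l=0 r=7: min(18,17)*7=119 best=234, r--
l=0 r=6: min(18,2)*6=12 best=234, r--
l=0 r=5: min(18,20)*5=90 best=234, l++
l=1 r=5: min(5,20)*4=20 best=234, l++
l=2 r=5: min(9,20)*3=27 best=234, l++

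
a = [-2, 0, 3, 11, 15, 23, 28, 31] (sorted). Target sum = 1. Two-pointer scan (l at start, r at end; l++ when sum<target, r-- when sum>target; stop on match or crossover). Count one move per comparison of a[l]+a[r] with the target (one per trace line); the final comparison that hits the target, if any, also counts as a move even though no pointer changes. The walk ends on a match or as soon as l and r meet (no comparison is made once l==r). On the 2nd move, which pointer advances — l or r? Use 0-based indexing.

l=0 r=7: -2+31=29 >1, r--
l=0 r=6: -2+28=26 >1, r--

r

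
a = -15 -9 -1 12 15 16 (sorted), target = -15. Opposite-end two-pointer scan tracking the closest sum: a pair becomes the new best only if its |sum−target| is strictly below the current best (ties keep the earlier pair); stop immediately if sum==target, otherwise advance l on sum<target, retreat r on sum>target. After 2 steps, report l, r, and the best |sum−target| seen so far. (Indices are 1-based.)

l=1, r=4, best |Δ|=15

l=1 r=6: -15+16=1 d=16 *, r--
l=1 r=5: -15+15=0 d=15 *, r--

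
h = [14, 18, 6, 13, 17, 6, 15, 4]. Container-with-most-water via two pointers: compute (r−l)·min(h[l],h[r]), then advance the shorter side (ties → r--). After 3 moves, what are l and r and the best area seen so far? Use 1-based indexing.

l=2, r=6, best area=84

l=1 r=8: min(14,4)*7=28 best=28 *, r--
l=1 r=7: min(14,15)*6=84 best=84 *, l++
l=2 r=7: min(18,15)*5=75 best=84, r--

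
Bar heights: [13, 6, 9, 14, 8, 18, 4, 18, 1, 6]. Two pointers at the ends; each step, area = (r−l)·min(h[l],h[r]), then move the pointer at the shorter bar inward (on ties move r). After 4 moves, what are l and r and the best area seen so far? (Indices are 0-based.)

l=2, r=7, best area=91

[0,9] min(13,6)*9=54 best=54 * → r--
[0,8] min(13,1)*8=8 best=54 → r--
[0,7] min(13,18)*7=91 best=91 * → l++
[1,7] min(6,18)*6=36 best=91 → l++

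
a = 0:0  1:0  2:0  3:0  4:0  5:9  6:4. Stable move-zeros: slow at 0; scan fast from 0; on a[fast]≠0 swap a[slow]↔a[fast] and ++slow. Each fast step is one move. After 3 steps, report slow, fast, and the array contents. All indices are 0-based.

slow=0 fast=0: a[fast]=0, fast++
slow=0 fast=1: a[fast]=0, fast++
slow=0 fast=2: a[fast]=0, fast++

slow=0, fast=3, a=[0, 0, 0, 0, 0, 9, 4]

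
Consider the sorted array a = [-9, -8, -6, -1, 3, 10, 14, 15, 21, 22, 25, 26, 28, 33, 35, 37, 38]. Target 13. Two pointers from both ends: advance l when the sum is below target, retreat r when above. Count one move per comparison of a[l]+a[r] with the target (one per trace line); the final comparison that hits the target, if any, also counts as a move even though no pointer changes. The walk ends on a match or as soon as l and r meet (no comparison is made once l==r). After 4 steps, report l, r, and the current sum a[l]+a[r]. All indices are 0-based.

l=0 r=16: -9+38=29 >13, r--
l=0 r=15: -9+37=28 >13, r--
l=0 r=14: -9+35=26 >13, r--
l=0 r=13: -9+33=24 >13, r--

l=0, r=12, sum=19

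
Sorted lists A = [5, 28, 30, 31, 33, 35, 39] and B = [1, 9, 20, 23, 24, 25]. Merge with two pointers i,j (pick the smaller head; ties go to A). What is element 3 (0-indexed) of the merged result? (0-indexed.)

i=0 j=0: A[i]=5>B[j]=1 take 1, j++
i=0 j=1: A[i]=5<=B[j]=9 take 5, i++
i=1 j=1: A[i]=28>B[j]=9 take 9, j++
i=1 j=2: A[i]=28>B[j]=20 take 20, j++
i=1 j=3: A[i]=28>B[j]=23 take 23, j++
i=1 j=4: A[i]=28>B[j]=24 take 24, j++
i=1 j=5: A[i]=28>B[j]=25 take 25, j++
i=1 j=6: B done, take A[i]=28, i++
i=2 j=6: B done, take A[i]=30, i++
i=3 j=6: B done, take A[i]=31, i++
i=4 j=6: B done, take A[i]=33, i++
i=5 j=6: B done, take A[i]=35, i++
i=6 j=6: B done, take A[i]=39, i++

merged[3] = 20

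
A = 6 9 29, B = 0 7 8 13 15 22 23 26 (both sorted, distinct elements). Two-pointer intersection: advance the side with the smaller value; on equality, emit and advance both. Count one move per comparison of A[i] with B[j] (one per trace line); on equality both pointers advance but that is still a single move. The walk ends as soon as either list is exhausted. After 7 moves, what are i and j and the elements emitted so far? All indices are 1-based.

i=3, j=6, emitted=[]

i=1 j=1: 6>0, j++
i=1 j=2: 6<7, i++
i=2 j=2: 9>7, j++
i=2 j=3: 9>8, j++
i=2 j=4: 9<13, i++
i=3 j=4: 29>13, j++
i=3 j=5: 29>15, j++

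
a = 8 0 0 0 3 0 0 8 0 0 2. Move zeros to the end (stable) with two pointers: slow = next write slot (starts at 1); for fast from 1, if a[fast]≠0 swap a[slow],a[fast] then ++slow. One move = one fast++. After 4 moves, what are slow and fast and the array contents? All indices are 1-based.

slow=1 fast=1: a[fast]=8≠0 swap→a[1]=8, slow++,fast++
slow=2 fast=2: a[fast]=0, fast++
slow=2 fast=3: a[fast]=0, fast++
slow=2 fast=4: a[fast]=0, fast++

slow=2, fast=5, a=[8, 0, 0, 0, 3, 0, 0, 8, 0, 0, 2]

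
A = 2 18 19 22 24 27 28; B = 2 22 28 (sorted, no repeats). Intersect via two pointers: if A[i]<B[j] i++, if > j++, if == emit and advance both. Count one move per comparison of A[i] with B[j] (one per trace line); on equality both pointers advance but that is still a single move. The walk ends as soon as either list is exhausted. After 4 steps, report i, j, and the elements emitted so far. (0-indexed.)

i=4, j=2, emitted=[2, 22]

[i=0,j=0] 2==2 emit → i++,j++
[i=1,j=1] 18<22 → i++
[i=2,j=1] 19<22 → i++
[i=3,j=1] 22==22 emit → i++,j++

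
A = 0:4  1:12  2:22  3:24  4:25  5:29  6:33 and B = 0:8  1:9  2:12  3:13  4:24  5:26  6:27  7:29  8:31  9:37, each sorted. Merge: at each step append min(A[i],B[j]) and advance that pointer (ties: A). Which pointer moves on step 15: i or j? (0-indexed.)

j

i=0 j=0: A[i]=4<=B[j]=8 take 4, i++
i=1 j=0: A[i]=12>B[j]=8 take 8, j++
i=1 j=1: A[i]=12>B[j]=9 take 9, j++
i=1 j=2: A[i]=12<=B[j]=12 take 12, i++
i=2 j=2: A[i]=22>B[j]=12 take 12, j++
i=2 j=3: A[i]=22>B[j]=13 take 13, j++
i=2 j=4: A[i]=22<=B[j]=24 take 22, i++
i=3 j=4: A[i]=24<=B[j]=24 take 24, i++
i=4 j=4: A[i]=25>B[j]=24 take 24, j++
i=4 j=5: A[i]=25<=B[j]=26 take 25, i++
i=5 j=5: A[i]=29>B[j]=26 take 26, j++
i=5 j=6: A[i]=29>B[j]=27 take 27, j++
i=5 j=7: A[i]=29<=B[j]=29 take 29, i++
i=6 j=7: A[i]=33>B[j]=29 take 29, j++
i=6 j=8: A[i]=33>B[j]=31 take 31, j++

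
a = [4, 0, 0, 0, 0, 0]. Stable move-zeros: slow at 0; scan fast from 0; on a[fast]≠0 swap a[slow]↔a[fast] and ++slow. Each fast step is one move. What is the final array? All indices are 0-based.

(s=0,f=0) a[fast]=4≠0 swap→a[0]=4 → slow++,fast++
(s=1,f=1) a[fast]=0 → fast++
(s=1,f=2) a[fast]=0 → fast++
(s=1,f=3) a[fast]=0 → fast++
(s=1,f=4) a[fast]=0 → fast++
(s=1,f=5) a[fast]=0 → fast++

[4, 0, 0, 0, 0, 0]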